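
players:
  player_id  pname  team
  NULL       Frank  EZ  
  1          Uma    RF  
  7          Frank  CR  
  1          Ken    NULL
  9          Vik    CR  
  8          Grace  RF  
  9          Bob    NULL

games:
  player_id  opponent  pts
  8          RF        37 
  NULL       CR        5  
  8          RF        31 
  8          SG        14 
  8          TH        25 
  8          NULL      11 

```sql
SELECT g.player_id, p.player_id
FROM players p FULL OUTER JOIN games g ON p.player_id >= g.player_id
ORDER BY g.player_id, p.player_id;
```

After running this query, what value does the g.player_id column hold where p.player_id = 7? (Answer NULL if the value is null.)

NULL

FULL OUTER JOIN keeps every row from both sides; unmatched rows get NULL for the other side's columns.
Matching on p.player_id >= g.player_id. A NULL in a compared column never satisfies the condition.
- player_id=NULL: no g row matches, row kept with g columns NULL.
- player_id=1: no g row matches, row kept with g columns NULL.
- player_id=7: no g row matches, row kept with g columns NULL.
- player_id=1: no g row matches, row kept with g columns NULL.
- player_id=9: 5 matching g row(s), so 5 row(s) emitted.
- player_id=8: 5 matching g row(s), so 5 row(s) emitted.
- player_id=9: 5 matching g row(s), so 5 row(s) emitted.
- plus 1 unmatched g row(s), each kept with NULL p columns.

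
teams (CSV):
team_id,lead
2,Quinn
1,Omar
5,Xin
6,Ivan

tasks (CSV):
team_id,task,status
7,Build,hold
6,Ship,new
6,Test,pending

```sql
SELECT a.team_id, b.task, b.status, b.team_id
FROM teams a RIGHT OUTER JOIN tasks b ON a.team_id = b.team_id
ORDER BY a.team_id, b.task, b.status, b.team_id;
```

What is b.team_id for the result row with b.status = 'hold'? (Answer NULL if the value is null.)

RIGHT JOIN keeps every row from `tasks`; unmatched rows get NULL for `teams`'s columns.
Matching on a.team_id = b.team_id.
- a row (team_id=2): no match.
- a row (team_id=1): no match.
- a row (team_id=5): no match.
- a row (team_id=6): matches 2 b row(s) → 2 output row(s).
- 1 row(s) from b found no a partner → padded with NULL.

7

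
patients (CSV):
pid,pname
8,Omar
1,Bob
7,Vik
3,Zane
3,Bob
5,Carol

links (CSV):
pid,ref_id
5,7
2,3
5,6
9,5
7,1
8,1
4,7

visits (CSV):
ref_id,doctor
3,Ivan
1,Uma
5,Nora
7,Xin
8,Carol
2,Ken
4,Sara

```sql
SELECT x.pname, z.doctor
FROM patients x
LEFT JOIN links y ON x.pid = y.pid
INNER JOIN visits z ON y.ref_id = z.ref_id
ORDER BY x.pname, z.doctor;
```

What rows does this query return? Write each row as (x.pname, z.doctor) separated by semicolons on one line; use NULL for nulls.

(Carol, Xin); (Omar, Uma); (Vik, Uma)

Step 1 — x LEFT JOIN y on pid → 7 row(s).
Then INNER JOIN `visits z` on ref_id: keep only rows whose y.ref_id appears in z.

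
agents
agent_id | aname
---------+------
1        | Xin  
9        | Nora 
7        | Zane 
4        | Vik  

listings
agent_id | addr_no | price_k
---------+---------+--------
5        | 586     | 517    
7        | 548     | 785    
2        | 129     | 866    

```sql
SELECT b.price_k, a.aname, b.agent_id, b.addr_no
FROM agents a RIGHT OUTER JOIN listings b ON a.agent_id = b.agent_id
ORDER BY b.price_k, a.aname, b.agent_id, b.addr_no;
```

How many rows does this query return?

RIGHT JOIN keeps every row from `listings`; unmatched rows get NULL for `agents`'s columns.
Matching on a.agent_id = b.agent_id.
- a (agent_id=1) has no partner in b.
- a (agent_id=9) has no partner in b.
- a (agent_id=7) pairs with 1 row(s) of b.
- a (agent_id=4) has no partner in b.
- 2 row(s) from b found no a partner → padded with NULL.
Total: 1 matched + 2 padded = 3 rows.

3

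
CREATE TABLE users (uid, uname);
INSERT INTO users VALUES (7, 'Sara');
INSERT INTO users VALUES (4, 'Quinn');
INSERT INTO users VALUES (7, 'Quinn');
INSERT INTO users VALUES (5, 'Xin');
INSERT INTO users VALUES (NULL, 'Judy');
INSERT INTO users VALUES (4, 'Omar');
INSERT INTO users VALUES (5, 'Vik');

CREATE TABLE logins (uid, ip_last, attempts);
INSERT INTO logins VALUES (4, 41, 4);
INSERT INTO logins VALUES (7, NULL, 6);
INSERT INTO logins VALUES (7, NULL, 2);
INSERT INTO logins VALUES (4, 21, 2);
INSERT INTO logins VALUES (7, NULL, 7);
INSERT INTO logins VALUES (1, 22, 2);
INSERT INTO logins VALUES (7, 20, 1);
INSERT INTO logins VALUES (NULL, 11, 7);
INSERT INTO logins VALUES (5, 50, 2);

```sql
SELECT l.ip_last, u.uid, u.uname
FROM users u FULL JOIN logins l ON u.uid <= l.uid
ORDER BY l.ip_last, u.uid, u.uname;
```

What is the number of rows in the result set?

FULL OUTER JOIN keeps every row from both sides; unmatched rows get NULL for the other side's columns.
Matching on u.uid <= l.uid. A NULL in a compared column never satisfies the condition.
Matched pairs: 32; unmatched u rows kept: 1; unmatched l rows kept: 2.
Total: 32 matched + 3 padded = 35 rows.

35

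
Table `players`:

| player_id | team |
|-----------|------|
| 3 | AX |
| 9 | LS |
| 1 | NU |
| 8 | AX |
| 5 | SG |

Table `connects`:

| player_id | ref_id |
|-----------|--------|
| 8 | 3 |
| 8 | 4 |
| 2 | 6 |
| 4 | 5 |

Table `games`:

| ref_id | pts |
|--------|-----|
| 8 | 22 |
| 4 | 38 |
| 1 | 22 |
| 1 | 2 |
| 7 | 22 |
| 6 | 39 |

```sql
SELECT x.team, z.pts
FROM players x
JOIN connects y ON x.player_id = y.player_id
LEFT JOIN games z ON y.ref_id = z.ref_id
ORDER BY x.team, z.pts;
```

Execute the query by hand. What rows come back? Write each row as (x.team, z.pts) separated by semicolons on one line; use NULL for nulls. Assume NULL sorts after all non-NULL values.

Evaluate left to right. First `players x INNER JOIN connects y` on player_id: 2 row(s).
Then LEFT JOIN `games z` on ref_id: each of those 2 rows is kept; rows whose y.ref_id has no match in z get NULL for z's columns.

(AX, 38); (AX, NULL)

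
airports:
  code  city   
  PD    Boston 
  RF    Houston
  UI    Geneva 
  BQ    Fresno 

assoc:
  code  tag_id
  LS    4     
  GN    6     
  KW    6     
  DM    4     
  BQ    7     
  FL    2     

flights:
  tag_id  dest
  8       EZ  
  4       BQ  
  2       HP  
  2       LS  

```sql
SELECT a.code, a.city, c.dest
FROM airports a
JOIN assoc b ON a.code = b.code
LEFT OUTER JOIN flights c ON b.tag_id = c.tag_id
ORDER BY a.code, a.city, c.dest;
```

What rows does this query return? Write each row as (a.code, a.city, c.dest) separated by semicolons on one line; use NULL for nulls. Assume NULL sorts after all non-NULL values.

(BQ, Fresno, NULL)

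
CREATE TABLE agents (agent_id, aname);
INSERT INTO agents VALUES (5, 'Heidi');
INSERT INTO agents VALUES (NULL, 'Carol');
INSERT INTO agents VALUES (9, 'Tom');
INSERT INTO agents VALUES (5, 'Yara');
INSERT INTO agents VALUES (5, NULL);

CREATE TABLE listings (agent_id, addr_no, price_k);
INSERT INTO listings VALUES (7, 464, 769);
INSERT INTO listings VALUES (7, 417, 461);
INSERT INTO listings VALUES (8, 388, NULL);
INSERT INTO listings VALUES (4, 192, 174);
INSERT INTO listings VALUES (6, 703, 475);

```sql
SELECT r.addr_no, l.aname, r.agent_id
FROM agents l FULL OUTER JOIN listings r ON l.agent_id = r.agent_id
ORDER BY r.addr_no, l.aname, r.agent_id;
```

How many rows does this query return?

10

FULL OUTER JOIN keeps every row from both sides; unmatched rows get NULL for the other side's columns.
Matching on l.agent_id = r.agent_id. A NULL in a compared column never satisfies the condition.
Matched pairs: 0; unmatched l rows kept: 5; unmatched r rows kept: 5.
Total: 0 matched + 10 padded = 10 rows.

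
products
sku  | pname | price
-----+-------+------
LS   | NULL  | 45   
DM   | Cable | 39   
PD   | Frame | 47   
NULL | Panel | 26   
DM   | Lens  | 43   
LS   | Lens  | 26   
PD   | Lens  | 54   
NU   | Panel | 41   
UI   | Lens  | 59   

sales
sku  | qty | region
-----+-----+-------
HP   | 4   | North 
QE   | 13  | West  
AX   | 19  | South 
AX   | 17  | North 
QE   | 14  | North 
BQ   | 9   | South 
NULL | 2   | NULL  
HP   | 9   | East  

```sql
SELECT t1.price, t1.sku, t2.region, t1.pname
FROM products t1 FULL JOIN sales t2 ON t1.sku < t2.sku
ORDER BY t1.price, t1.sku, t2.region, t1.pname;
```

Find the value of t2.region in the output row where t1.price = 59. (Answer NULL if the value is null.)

NULL

FULL OUTER JOIN keeps every row from both sides; unmatched rows get NULL for the other side's columns.
Matching on t1.sku < t2.sku. A NULL in a compared column never satisfies the condition.
Matched pairs: 18; unmatched t1 rows kept: 2; unmatched t2 rows kept: 4.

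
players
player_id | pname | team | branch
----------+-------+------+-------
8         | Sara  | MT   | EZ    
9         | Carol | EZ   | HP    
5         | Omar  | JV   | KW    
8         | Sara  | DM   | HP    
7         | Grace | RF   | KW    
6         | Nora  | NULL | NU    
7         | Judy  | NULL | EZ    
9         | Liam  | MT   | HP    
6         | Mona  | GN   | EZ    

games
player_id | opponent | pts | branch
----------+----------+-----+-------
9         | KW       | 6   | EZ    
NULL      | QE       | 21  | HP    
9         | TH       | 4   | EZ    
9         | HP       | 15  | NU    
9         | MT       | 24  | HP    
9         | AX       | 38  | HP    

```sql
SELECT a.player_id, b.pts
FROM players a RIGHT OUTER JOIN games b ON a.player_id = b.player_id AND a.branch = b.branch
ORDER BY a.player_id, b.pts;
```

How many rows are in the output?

RIGHT JOIN keeps every row from `games`; unmatched rows get NULL for `players`'s columns.
Matching on a.player_id = b.player_id AND a.branch = b.branch. A NULL in a compared column never satisfies the condition.
Matched pairs: 4; unmatched b rows kept: 4.
Total: 4 matched + 4 padded = 8 rows.

8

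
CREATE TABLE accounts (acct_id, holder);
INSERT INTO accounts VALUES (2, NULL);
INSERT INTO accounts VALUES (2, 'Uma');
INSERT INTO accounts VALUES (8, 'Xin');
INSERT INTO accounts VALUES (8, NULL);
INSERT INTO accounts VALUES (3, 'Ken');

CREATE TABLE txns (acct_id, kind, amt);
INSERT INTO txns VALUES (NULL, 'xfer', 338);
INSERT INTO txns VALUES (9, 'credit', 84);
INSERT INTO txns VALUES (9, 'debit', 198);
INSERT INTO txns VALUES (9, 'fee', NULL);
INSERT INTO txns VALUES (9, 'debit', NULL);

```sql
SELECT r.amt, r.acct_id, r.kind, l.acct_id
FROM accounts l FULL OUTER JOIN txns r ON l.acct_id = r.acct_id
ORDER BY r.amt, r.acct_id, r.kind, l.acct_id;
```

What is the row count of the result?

10

FULL OUTER JOIN keeps every row from both sides; unmatched rows get NULL for the other side's columns.
Matching on l.acct_id = r.acct_id. A NULL in a compared column never satisfies the condition.
- acct_id=2: no r row matches, row kept with r columns NULL.
- acct_id=2: no r row matches, row kept with r columns NULL.
- acct_id=8: no r row matches, row kept with r columns NULL.
- acct_id=8: no r row matches, row kept with r columns NULL.
- acct_id=3: no r row matches, row kept with r columns NULL.
- 5 r row(s) had no l match → kept, l columns NULL.
Total: 0 matched + 10 padded = 10 rows.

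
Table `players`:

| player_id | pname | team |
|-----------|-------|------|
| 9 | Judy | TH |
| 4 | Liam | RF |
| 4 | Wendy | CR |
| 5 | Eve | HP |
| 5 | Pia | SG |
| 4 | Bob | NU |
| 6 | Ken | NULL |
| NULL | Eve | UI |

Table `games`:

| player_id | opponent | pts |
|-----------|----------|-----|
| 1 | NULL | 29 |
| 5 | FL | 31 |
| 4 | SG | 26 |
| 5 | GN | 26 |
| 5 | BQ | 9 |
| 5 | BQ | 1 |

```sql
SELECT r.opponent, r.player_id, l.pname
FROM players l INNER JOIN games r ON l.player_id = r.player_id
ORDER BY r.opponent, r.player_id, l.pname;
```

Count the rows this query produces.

11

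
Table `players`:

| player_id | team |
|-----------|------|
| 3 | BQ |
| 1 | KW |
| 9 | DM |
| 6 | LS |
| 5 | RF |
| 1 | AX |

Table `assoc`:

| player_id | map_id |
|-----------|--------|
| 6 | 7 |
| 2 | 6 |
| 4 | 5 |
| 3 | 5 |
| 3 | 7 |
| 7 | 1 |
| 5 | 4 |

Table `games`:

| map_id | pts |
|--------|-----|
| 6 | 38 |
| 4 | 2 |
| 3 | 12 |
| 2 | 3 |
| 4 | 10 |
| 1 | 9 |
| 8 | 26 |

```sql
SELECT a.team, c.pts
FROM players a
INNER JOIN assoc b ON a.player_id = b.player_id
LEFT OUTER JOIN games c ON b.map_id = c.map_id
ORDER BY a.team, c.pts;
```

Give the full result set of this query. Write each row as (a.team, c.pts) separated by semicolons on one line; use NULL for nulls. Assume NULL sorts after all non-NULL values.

(BQ, NULL); (BQ, NULL); (LS, NULL); (RF, 2); (RF, 10)

Evaluate left to right. First `players a INNER JOIN assoc b` on player_id: 4 row(s).
Then LEFT JOIN `games c` on map_id: each of those 4 rows is kept; rows whose b.map_id has no match in c get NULL for c's columns.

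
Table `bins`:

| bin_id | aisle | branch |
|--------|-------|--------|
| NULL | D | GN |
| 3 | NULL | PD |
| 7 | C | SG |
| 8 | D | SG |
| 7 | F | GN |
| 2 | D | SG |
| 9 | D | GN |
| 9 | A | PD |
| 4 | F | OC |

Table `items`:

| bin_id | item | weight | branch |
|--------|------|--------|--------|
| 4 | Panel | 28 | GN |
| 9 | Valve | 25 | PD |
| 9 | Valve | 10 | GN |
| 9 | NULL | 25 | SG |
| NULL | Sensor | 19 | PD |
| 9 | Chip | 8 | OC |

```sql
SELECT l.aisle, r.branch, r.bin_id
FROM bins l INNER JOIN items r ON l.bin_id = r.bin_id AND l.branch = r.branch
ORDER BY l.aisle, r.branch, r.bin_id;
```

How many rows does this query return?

2

INNER JOIN keeps only pairs where the ON condition holds.
Matching on l.bin_id = r.bin_id AND l.branch = r.branch. A NULL in a compared column never satisfies the condition.
Matched pairs: 2.
Total: 2 rows.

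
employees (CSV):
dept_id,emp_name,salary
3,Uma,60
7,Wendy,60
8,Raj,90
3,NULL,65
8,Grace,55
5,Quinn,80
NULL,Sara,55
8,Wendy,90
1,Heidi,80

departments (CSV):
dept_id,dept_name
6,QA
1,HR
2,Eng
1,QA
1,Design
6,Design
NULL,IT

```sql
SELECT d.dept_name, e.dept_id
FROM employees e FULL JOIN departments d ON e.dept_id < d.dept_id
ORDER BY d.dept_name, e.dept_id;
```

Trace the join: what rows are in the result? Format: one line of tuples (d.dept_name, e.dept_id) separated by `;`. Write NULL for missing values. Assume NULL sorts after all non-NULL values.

FULL OUTER JOIN keeps every row from both sides; unmatched rows get NULL for the other side's columns.
Matching on e.dept_id < d.dept_id. A NULL in a compared column never satisfies the condition.
- e row (dept_id=3): matches 2 d row(s) → 2 output row(s).
- e row (dept_id=7): no match → kept, d columns NULL.
- e row (dept_id=8): no match → kept, d columns NULL.
- e row (dept_id=3): matches 2 d row(s) → 2 output row(s).
- e row (dept_id=8): no match → kept, d columns NULL.
- e row (dept_id=5): matches 2 d row(s) → 2 output row(s).
- e row (dept_id=NULL): no match → kept, d columns NULL.
- e row (dept_id=8): no match → kept, d columns NULL.
- e row (dept_id=1): matches 3 d row(s) → 3 output row(s).
- 4 d row(s) had no e match → kept, e columns NULL.

(Design, 1); (Design, 3); (Design, 3); (Design, 5); (Design, NULL); (Eng, 1); (HR, NULL); (IT, NULL); (QA, 1); (QA, 3); (QA, 3); (QA, 5); (QA, NULL); (NULL, 7); (NULL, 8); (NULL, 8); (NULL, 8); (NULL, NULL)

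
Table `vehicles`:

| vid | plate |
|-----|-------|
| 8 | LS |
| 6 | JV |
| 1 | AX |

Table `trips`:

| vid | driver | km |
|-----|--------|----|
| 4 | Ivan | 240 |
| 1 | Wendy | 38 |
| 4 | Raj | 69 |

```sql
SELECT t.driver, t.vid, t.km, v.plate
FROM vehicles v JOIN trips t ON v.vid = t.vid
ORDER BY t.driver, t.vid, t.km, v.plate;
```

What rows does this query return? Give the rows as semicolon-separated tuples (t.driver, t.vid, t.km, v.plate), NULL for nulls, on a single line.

INNER JOIN keeps only pairs where the ON condition holds.
Matching on v.vid = t.vid.
- v row (vid=8): no match → dropped.
- v row (vid=6): no match → dropped.
- v row (vid=1): matches 1 t row(s) → 1 output row(s).
After projecting and ordering:
t.driver | t.vid | t.km | v.plate
Wendy | 1 | 38 | AX

(Wendy, 1, 38, AX)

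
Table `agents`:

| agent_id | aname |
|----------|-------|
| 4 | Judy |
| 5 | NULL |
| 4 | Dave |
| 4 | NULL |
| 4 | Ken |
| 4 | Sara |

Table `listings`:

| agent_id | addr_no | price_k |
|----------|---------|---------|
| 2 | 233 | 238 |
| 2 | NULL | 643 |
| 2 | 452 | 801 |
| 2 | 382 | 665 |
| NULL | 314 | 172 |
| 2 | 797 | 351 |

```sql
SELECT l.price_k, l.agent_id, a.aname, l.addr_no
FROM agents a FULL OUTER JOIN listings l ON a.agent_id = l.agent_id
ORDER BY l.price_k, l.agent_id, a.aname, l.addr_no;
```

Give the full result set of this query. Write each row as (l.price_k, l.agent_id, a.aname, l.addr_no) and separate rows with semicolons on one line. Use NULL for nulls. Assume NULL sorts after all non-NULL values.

FULL OUTER JOIN keeps every row from both sides; unmatched rows get NULL for the other side's columns.
Matching on a.agent_id = l.agent_id. A NULL in a compared column never satisfies the condition.
- agent_id=4: no l row matches, row kept with l columns NULL.
- agent_id=5: no l row matches, row kept with l columns NULL.
- agent_id=4: no l row matches, row kept with l columns NULL.
- agent_id=4: no l row matches, row kept with l columns NULL.
- agent_id=4: no l row matches, row kept with l columns NULL.
- agent_id=4: no l row matches, row kept with l columns NULL.
- 6 l row(s) had no a match → kept, a columns NULL.

(172, NULL, NULL, 314); (238, 2, NULL, 233); (351, 2, NULL, 797); (643, 2, NULL, NULL); (665, 2, NULL, 382); (801, 2, NULL, 452); (NULL, NULL, Dave, NULL); (NULL, NULL, Judy, NULL); (NULL, NULL, Ken, NULL); (NULL, NULL, Sara, NULL); (NULL, NULL, NULL, NULL); (NULL, NULL, NULL, NULL)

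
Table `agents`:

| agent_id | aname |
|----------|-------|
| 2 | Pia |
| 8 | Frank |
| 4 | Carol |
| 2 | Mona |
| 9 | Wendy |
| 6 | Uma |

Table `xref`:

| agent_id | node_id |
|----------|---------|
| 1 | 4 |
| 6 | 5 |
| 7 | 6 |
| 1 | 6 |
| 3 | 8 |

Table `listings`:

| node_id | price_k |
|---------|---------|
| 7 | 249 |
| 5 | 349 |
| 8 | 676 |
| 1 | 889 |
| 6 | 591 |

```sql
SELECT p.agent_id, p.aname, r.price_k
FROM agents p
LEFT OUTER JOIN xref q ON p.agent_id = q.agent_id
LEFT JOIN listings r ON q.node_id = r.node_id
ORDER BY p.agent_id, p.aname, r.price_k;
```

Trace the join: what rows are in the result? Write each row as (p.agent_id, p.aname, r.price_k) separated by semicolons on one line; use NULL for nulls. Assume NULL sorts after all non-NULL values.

Joins associate left-to-right: agents LEFT JOIN xref on agent_id gives 6 intermediate row(s).
Then LEFT JOIN `listings r` on node_id: each of those 6 rows is kept; rows whose q.node_id has no match in r get NULL for r's columns.

(2, Mona, NULL); (2, Pia, NULL); (4, Carol, NULL); (6, Uma, 349); (8, Frank, NULL); (9, Wendy, NULL)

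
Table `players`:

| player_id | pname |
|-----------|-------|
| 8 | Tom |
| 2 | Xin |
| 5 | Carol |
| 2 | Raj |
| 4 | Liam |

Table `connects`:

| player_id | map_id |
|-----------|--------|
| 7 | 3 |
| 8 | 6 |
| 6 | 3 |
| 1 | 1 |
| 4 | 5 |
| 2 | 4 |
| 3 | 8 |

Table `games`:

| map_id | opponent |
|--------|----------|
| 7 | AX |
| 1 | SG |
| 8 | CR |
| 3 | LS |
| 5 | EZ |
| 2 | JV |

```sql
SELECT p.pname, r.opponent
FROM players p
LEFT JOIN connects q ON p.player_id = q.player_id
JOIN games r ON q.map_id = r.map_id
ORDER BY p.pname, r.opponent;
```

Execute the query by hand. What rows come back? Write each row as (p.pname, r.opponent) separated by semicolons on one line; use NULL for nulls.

(Liam, EZ)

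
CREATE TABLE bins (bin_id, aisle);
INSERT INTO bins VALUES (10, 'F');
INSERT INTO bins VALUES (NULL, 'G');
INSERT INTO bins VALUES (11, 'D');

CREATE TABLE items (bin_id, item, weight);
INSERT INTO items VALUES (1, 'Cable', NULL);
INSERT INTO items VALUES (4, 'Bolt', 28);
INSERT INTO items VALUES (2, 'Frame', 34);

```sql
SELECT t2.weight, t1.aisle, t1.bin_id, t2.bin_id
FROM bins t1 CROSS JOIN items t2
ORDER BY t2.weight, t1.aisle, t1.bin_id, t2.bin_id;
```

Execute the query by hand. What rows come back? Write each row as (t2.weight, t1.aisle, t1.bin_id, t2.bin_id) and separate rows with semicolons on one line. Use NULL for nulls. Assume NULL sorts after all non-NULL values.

CROSS JOIN pairs every row of `bins` with every row of `items`: 3 × 3 = 9 rows.
After projecting and ordering:
t2.weight | t1.aisle | t1.bin_id | t2.bin_id
28 | D | 11 | 4
28 | F | 10 | 4
28 | G | NULL | 4
34 | D | 11 | 2
34 | F | 10 | 2
34 | G | NULL | 2
NULL | D | 11 | 1
NULL | F | 10 | 1
NULL | G | NULL | 1

(28, D, 11, 4); (28, F, 10, 4); (28, G, NULL, 4); (34, D, 11, 2); (34, F, 10, 2); (34, G, NULL, 2); (NULL, D, 11, 1); (NULL, F, 10, 1); (NULL, G, NULL, 1)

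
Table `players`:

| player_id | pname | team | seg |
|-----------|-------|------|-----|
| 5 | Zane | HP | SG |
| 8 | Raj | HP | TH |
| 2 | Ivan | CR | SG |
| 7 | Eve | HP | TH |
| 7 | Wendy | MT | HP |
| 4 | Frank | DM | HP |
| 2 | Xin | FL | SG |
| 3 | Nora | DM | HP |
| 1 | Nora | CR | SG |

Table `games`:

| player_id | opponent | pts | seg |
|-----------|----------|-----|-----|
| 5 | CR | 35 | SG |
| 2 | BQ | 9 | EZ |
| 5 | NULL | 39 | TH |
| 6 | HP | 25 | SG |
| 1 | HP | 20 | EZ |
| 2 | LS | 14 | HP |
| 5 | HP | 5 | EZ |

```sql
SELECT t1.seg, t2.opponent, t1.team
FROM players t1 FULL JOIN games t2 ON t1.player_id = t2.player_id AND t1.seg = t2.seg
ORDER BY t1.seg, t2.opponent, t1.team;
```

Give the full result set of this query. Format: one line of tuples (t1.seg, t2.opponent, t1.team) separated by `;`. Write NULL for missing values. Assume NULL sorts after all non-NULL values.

(HP, NULL, DM); (HP, NULL, DM); (HP, NULL, MT); (SG, CR, HP); (SG, NULL, CR); (SG, NULL, CR); (SG, NULL, FL); (TH, NULL, HP); (TH, NULL, HP); (NULL, BQ, NULL); (NULL, HP, NULL); (NULL, HP, NULL); (NULL, HP, NULL); (NULL, LS, NULL); (NULL, NULL, NULL)

FULL OUTER JOIN keeps every row from both sides; unmatched rows get NULL for the other side's columns.
Matching on t1.player_id = t2.player_id AND t1.seg = t2.seg.
- t1[0] player_id=5, seg=SG → 1 match(es) in t2 → 1 row(s).
- t1[1] player_id=8, seg=TH → no match; kept with NULLs on the t2 side.
- t1[2] player_id=2, seg=SG → no match; kept with NULLs on the t2 side.
- t1[3] player_id=7, seg=TH → no match; kept with NULLs on the t2 side.
- t1[4] player_id=7, seg=HP → no match; kept with NULLs on the t2 side.
- t1[5] player_id=4, seg=HP → no match; kept with NULLs on the t2 side.
- t1[6] player_id=2, seg=SG → no match; kept with NULLs on the t2 side.
- t1[7] player_id=3, seg=HP → no match; kept with NULLs on the t2 side.
- t1[8] player_id=1, seg=SG → no match; kept with NULLs on the t2 side.
- 6 row(s) from t2 found no t1 partner → padded with NULL.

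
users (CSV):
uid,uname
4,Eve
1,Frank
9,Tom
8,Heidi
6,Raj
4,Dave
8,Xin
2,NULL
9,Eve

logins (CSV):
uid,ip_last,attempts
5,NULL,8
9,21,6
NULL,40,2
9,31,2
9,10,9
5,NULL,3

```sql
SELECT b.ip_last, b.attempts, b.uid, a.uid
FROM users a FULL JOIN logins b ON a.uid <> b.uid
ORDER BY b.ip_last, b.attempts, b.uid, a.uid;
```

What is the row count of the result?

FULL OUTER JOIN keeps every row from both sides; unmatched rows get NULL for the other side's columns.
Matching on a.uid <> b.uid. A NULL in a compared column never satisfies the condition.
- uid=4: 5 matching b row(s), so 5 row(s) emitted.
- uid=1: 5 matching b row(s), so 5 row(s) emitted.
- uid=9: 2 matching b row(s), so 2 row(s) emitted.
- uid=8: 5 matching b row(s), so 5 row(s) emitted.
- uid=6: 5 matching b row(s), so 5 row(s) emitted.
- uid=4: 5 matching b row(s), so 5 row(s) emitted.
- uid=8: 5 matching b row(s), so 5 row(s) emitted.
- uid=2: 5 matching b row(s), so 5 row(s) emitted.
- uid=9: 2 matching b row(s), so 2 row(s) emitted.
- 1 row(s) from b found no a partner → padded with NULL.
Total: 39 matched + 1 padded = 40 rows.

40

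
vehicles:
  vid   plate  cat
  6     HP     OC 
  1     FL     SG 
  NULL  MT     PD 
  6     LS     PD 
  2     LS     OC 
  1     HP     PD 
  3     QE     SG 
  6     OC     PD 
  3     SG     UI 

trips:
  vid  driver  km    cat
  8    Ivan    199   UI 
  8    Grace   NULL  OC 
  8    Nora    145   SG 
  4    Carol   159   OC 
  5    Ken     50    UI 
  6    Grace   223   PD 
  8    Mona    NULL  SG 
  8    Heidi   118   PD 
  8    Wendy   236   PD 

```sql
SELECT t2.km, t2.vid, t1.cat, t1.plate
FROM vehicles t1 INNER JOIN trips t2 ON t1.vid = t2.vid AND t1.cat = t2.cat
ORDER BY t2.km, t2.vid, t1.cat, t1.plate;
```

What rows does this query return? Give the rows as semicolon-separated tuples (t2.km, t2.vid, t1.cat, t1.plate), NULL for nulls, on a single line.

(223, 6, PD, LS); (223, 6, PD, OC)

INNER JOIN keeps only pairs where the ON condition holds.
Matching on t1.vid = t2.vid AND t1.cat = t2.cat. A NULL in a compared column never satisfies the condition.
- t1 (vid=6, cat=OC) has no partner → excluded.
- t1 (vid=1, cat=SG) has no partner → excluded.
- t1 (vid=NULL, cat=PD) has no partner → excluded.
- t1 (vid=6, cat=PD) pairs with 1 row(s) of t2.
- t1 (vid=2, cat=OC) has no partner → excluded.
- t1 (vid=1, cat=PD) has no partner → excluded.
- t1 (vid=3, cat=SG) has no partner → excluded.
- t1 (vid=6, cat=PD) pairs with 1 row(s) of t2.
- t1 (vid=3, cat=UI) has no partner → excluded.
After projecting and ordering:
t2.km | t2.vid | t1.cat | t1.plate
223 | 6 | PD | LS
223 | 6 | PD | OC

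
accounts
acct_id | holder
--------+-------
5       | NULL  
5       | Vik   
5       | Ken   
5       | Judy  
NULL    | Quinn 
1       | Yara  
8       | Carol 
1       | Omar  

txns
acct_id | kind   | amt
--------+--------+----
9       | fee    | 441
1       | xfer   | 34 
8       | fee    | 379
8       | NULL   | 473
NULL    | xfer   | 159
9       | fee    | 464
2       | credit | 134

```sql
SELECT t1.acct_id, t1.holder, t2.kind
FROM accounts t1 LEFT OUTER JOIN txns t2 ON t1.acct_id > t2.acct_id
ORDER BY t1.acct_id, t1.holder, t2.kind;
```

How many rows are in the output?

13

LEFT JOIN keeps every row from `accounts`; unmatched rows get NULL for `txns`'s columns.
Matching on t1.acct_id > t2.acct_id. A NULL in a compared column never satisfies the condition.
Matched pairs: 10; unmatched t1 rows kept: 3.
Total: 10 matched + 3 padded = 13 rows.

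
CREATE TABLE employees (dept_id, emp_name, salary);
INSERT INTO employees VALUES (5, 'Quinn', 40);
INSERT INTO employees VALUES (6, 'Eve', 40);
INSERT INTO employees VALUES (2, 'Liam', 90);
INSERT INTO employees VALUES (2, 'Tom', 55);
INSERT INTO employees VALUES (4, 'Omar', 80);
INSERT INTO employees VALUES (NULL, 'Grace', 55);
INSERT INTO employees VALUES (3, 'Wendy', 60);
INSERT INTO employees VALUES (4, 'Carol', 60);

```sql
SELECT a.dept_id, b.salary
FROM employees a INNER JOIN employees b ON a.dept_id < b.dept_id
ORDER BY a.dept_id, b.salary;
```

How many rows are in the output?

19

INNER JOIN keeps only pairs where the ON condition holds.
Matching on a.dept_id < b.dept_id. A NULL in a compared column never satisfies the condition.
Matched pairs: 19.
Total: 19 rows.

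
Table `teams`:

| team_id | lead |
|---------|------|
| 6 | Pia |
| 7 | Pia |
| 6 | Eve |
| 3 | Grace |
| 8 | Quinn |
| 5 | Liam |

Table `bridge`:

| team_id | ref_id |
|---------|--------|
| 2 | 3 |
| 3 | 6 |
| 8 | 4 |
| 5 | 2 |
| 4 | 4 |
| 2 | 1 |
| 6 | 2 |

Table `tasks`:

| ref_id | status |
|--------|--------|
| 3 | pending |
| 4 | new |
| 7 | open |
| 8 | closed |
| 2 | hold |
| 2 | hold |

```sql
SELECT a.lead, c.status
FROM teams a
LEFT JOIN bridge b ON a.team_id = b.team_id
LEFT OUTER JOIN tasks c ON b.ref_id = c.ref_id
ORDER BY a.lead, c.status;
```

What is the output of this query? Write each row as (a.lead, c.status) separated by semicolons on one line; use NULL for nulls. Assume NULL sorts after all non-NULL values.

(Eve, hold); (Eve, hold); (Grace, NULL); (Liam, hold); (Liam, hold); (Pia, hold); (Pia, hold); (Pia, NULL); (Quinn, new)

Step 1 — a LEFT JOIN b on team_id → 6 row(s).
Then LEFT JOIN `tasks c` on ref_id: each of those 6 rows is kept; rows whose b.ref_id has no match in c get NULL for c's columns.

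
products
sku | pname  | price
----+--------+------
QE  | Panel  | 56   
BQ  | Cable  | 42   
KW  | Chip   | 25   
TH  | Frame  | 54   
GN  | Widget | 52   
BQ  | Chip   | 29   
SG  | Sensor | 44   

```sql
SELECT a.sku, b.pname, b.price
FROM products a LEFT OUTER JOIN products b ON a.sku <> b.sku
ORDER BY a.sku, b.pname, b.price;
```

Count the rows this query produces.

40

LEFT JOIN keeps every row from `products a`; unmatched rows get NULL for `products b`'s columns.
Matching on a.sku <> b.sku.
Matched pairs: 40; unmatched a rows kept: 0.
Total: 40 rows.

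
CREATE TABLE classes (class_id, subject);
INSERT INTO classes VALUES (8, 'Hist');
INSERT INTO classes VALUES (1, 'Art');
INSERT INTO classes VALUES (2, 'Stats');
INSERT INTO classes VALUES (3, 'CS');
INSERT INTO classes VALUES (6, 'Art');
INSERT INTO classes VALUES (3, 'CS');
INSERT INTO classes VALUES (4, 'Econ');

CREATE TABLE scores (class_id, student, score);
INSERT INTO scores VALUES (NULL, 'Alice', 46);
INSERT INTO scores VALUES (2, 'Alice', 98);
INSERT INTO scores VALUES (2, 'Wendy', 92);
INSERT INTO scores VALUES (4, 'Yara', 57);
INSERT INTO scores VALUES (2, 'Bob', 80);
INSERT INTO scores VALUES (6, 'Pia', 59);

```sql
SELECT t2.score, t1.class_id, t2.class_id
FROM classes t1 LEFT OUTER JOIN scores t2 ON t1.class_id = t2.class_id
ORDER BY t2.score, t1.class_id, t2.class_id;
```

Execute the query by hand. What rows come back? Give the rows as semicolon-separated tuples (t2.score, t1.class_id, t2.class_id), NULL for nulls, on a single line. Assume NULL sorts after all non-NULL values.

(57, 4, 4); (59, 6, 6); (80, 2, 2); (92, 2, 2); (98, 2, 2); (NULL, 1, NULL); (NULL, 3, NULL); (NULL, 3, NULL); (NULL, 8, NULL)

LEFT JOIN keeps every row from `classes`; unmatched rows get NULL for `scores`'s columns.
Matching on t1.class_id = t2.class_id. A NULL in a compared column never satisfies the condition.
- t1[0] class_id=8 → no match; kept with NULLs on the t2 side.
- t1[1] class_id=1 → no match; kept with NULLs on the t2 side.
- t1[2] class_id=2 → 3 match(es) in t2 → 3 row(s).
- t1[3] class_id=3 → no match; kept with NULLs on the t2 side.
- t1[4] class_id=6 → 1 match(es) in t2 → 1 row(s).
- t1[5] class_id=3 → no match; kept with NULLs on the t2 side.
- t1[6] class_id=4 → 1 match(es) in t2 → 1 row(s).
After projecting and ordering:
t2.score | t1.class_id | t2.class_id
57 | 4 | 4
59 | 6 | 6
80 | 2 | 2
92 | 2 | 2
98 | 2 | 2
NULL | 1 | NULL
NULL | 3 | NULL
NULL | 3 | NULL
NULL | 8 | NULL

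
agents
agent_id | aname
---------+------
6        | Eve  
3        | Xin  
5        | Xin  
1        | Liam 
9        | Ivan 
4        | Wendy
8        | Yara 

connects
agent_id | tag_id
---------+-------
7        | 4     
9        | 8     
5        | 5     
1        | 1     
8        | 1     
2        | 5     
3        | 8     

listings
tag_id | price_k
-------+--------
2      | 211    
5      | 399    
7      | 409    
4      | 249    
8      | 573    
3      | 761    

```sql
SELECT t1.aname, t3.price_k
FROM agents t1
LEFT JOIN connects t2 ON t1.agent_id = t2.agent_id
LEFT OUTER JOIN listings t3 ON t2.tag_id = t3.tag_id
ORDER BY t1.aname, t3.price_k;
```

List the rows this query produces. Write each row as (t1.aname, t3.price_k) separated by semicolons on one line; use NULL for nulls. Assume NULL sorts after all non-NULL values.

Step 1 — t1 LEFT JOIN t2 on agent_id → 7 row(s).
Then LEFT JOIN `listings t3` on tag_id: each of those 7 rows is kept; rows whose t2.tag_id has no match in t3 get NULL for t3's columns.

(Eve, NULL); (Ivan, 573); (Liam, NULL); (Wendy, NULL); (Xin, 399); (Xin, 573); (Yara, NULL)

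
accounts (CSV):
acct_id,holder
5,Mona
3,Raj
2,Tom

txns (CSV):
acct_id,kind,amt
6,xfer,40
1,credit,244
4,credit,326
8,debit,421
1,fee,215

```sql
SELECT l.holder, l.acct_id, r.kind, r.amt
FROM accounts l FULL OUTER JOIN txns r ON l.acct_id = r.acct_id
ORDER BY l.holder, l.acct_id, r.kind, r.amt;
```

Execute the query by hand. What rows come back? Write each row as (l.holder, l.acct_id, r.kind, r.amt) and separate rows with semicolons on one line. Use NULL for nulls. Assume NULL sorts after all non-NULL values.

(Mona, 5, NULL, NULL); (Raj, 3, NULL, NULL); (Tom, 2, NULL, NULL); (NULL, NULL, credit, 244); (NULL, NULL, credit, 326); (NULL, NULL, debit, 421); (NULL, NULL, fee, 215); (NULL, NULL, xfer, 40)

FULL OUTER JOIN keeps every row from both sides; unmatched rows get NULL for the other side's columns.
Matching on l.acct_id = r.acct_id.
- l row (acct_id=5): no match → kept, r columns NULL.
- l row (acct_id=3): no match → kept, r columns NULL.
- l row (acct_id=2): no match → kept, r columns NULL.
- plus 5 unmatched r row(s), each kept with NULL l columns.
After projecting and ordering:
l.holder | l.acct_id | r.kind | r.amt
Mona | 5 | NULL | NULL
Raj | 3 | NULL | NULL
Tom | 2 | NULL | NULL
NULL | NULL | credit | 244
NULL | NULL | credit | 326
NULL | NULL | debit | 421
NULL | NULL | fee | 215
NULL | NULL | xfer | 40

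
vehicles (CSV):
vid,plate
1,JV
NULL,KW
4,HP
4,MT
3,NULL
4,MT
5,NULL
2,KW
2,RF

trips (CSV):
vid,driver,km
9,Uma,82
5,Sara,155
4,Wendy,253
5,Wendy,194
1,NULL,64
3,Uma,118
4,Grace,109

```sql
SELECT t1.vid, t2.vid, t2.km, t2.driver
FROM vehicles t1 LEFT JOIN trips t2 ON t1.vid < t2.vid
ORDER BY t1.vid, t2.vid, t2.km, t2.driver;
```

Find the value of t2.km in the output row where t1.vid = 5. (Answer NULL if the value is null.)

82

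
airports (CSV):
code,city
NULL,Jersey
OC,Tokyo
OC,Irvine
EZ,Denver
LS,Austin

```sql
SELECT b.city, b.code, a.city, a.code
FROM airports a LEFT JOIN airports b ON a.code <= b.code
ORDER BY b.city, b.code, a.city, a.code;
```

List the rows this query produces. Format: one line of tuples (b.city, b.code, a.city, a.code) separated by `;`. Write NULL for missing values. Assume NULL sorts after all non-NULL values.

(Austin, LS, Austin, LS); (Austin, LS, Denver, EZ); (Denver, EZ, Denver, EZ); (Irvine, OC, Austin, LS); (Irvine, OC, Denver, EZ); (Irvine, OC, Irvine, OC); (Irvine, OC, Tokyo, OC); (Tokyo, OC, Austin, LS); (Tokyo, OC, Denver, EZ); (Tokyo, OC, Irvine, OC); (Tokyo, OC, Tokyo, OC); (NULL, NULL, Jersey, NULL)

LEFT JOIN keeps every row from `airports a`; unmatched rows get NULL for `airports b`'s columns.
Matching on a.code <= b.code. A NULL in a compared column never satisfies the condition.
Matched pairs: 11; unmatched a rows kept: 1.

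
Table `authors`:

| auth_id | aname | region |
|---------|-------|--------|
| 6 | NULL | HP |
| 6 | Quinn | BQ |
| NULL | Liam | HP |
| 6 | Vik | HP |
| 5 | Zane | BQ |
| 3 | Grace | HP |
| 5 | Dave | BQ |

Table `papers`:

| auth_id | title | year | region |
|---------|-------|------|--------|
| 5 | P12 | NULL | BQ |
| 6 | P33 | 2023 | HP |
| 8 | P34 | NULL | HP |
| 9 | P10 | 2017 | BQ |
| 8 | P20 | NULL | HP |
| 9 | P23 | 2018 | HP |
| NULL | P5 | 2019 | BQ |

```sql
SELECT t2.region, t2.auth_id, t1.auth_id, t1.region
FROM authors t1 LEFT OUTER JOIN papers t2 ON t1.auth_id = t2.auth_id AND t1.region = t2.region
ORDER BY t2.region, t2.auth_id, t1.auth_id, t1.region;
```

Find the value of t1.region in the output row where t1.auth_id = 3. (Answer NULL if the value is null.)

HP

LEFT JOIN keeps every row from `authors`; unmatched rows get NULL for `papers`'s columns.
Matching on t1.auth_id = t2.auth_id AND t1.region = t2.region. A NULL in a compared column never satisfies the condition.
- auth_id=6, region=HP: 1 matching t2 row(s), so 1 row(s) emitted.
- auth_id=6, region=BQ: no t2 row matches, row kept with t2 columns NULL.
- auth_id=NULL, region=HP: no t2 row matches, row kept with t2 columns NULL.
- auth_id=6, region=HP: 1 matching t2 row(s), so 1 row(s) emitted.
- auth_id=5, region=BQ: 1 matching t2 row(s), so 1 row(s) emitted.
- auth_id=3, region=HP: no t2 row matches, row kept with t2 columns NULL.
- auth_id=5, region=BQ: 1 matching t2 row(s), so 1 row(s) emitted.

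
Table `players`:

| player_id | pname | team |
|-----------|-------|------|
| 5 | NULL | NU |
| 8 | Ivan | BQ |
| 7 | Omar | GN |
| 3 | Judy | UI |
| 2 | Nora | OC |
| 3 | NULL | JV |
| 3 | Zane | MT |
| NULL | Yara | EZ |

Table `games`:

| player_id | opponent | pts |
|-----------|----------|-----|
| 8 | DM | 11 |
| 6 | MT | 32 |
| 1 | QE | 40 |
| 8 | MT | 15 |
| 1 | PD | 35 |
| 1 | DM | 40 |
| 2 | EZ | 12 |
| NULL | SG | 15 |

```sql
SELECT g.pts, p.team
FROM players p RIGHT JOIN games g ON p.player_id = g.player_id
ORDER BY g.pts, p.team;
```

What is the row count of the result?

RIGHT JOIN keeps every row from `games`; unmatched rows get NULL for `players`'s columns.
Matching on p.player_id = g.player_id. A NULL in a compared column never satisfies the condition.
Matched pairs: 3; unmatched g rows kept: 5.
Total: 3 matched + 5 padded = 8 rows.

8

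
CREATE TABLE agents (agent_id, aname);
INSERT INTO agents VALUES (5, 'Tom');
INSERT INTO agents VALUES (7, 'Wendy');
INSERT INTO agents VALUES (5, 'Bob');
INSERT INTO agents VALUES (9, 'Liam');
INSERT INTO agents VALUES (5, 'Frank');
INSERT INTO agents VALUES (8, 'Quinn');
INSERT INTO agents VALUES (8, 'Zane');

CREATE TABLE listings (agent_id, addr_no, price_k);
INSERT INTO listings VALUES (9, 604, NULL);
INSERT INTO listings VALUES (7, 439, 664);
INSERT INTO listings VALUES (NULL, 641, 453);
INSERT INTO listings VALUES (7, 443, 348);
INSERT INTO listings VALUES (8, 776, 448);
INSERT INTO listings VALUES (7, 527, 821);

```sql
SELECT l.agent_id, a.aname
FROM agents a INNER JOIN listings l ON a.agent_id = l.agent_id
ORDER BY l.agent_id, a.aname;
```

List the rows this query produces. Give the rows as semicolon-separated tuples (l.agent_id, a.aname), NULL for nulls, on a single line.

INNER JOIN keeps only pairs where the ON condition holds.
Matching on a.agent_id = l.agent_id. A NULL in a compared column never satisfies the condition.
- a row (agent_id=5): no match → dropped.
- a row (agent_id=7): matches 3 l row(s) → 3 output row(s).
- a row (agent_id=5): no match → dropped.
- a row (agent_id=9): matches 1 l row(s) → 1 output row(s).
- a row (agent_id=5): no match → dropped.
- a row (agent_id=8): matches 1 l row(s) → 1 output row(s).
- a row (agent_id=8): matches 1 l row(s) → 1 output row(s).
After projecting and ordering:
l.agent_id | a.aname
7 | Wendy
7 | Wendy
7 | Wendy
8 | Quinn
8 | Zane
9 | Liam

(7, Wendy); (7, Wendy); (7, Wendy); (8, Quinn); (8, Zane); (9, Liam)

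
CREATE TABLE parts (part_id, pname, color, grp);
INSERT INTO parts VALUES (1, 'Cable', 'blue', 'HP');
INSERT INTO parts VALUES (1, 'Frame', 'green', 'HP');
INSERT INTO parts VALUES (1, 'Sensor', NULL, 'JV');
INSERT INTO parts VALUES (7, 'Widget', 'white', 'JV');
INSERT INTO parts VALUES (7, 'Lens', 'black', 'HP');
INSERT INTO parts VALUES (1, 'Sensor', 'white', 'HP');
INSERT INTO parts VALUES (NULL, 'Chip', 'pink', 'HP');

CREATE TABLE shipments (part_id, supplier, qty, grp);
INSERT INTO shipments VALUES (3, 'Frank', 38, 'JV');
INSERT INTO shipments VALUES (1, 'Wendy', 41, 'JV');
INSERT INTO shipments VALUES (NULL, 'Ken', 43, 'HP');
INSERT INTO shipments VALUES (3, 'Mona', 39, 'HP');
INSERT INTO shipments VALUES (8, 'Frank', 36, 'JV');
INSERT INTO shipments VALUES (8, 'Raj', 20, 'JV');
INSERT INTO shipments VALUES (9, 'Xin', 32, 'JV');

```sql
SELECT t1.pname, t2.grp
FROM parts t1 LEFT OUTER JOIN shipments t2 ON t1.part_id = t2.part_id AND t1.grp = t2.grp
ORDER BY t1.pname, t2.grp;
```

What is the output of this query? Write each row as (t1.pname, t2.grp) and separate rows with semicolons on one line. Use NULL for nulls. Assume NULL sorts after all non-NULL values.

(Cable, NULL); (Chip, NULL); (Frame, NULL); (Lens, NULL); (Sensor, JV); (Sensor, NULL); (Widget, NULL)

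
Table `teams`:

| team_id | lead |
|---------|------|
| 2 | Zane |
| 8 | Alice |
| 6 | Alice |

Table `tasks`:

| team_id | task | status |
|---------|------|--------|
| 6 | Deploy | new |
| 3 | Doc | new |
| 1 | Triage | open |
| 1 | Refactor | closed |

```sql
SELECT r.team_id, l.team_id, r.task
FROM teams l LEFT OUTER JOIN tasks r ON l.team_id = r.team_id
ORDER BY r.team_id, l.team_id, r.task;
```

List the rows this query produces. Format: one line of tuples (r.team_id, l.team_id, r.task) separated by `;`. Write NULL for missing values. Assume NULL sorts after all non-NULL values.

LEFT JOIN keeps every row from `teams`; unmatched rows get NULL for `tasks`'s columns.
Matching on l.team_id = r.team_id.
- l row (team_id=2): no match → kept, r columns NULL.
- l row (team_id=8): no match → kept, r columns NULL.
- l row (team_id=6): matches 1 r row(s) → 1 output row(s).
After projecting and ordering:
r.team_id | l.team_id | r.task
6 | 6 | Deploy
NULL | 2 | NULL
NULL | 8 | NULL

(6, 6, Deploy); (NULL, 2, NULL); (NULL, 8, NULL)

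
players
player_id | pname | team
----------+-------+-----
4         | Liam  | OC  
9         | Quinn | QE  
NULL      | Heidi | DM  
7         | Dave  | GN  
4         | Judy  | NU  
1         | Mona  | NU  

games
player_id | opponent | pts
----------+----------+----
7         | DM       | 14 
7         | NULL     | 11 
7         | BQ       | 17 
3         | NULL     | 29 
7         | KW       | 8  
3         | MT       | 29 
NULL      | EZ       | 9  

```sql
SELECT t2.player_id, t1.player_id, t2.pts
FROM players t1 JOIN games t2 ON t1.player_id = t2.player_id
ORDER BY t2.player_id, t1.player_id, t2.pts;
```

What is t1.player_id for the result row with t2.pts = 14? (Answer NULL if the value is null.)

INNER JOIN keeps only pairs where the ON condition holds.
Matching on t1.player_id = t2.player_id. A NULL in a compared column never satisfies the condition.
- t1 row (player_id=4): no match → dropped.
- t1 row (player_id=9): no match → dropped.
- t1 row (player_id=NULL): no match → dropped.
- t1 row (player_id=7): matches 4 t2 row(s) → 4 output row(s).
- t1 row (player_id=4): no match → dropped.
- t1 row (player_id=1): no match → dropped.

7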